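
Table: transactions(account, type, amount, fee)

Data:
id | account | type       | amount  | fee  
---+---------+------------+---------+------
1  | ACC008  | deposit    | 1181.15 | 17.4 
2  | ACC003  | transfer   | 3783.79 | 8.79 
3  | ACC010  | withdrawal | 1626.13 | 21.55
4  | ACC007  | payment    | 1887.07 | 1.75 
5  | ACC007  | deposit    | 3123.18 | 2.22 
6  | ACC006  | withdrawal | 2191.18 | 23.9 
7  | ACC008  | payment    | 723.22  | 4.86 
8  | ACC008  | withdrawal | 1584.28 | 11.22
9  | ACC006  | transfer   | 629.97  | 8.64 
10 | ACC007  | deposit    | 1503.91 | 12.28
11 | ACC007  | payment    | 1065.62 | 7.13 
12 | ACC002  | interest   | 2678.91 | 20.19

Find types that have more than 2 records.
SELECT type, COUNT(*) as cnt
FROM transactions
GROUP BY type
HAVING COUNT(*) > 2

Result:
  deposit: 3
  payment: 3
  withdrawal: 3

Note: HAVING filters groups after aggregation, WHERE filters rows before.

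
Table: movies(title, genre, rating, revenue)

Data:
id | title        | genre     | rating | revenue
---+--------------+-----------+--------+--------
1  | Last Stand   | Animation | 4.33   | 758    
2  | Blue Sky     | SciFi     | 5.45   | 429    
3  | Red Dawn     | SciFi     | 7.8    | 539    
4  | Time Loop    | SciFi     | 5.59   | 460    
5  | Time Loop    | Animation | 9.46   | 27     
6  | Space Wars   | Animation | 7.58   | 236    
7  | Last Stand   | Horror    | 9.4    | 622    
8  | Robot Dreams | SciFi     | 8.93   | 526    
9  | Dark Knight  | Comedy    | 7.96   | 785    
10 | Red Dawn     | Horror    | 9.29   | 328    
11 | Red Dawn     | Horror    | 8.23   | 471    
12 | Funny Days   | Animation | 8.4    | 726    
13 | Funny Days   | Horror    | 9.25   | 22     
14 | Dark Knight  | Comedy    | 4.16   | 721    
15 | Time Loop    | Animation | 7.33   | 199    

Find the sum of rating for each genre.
SELECT genre, SUM(rating) as result
FROM movies
GROUP BY genre

Result:
  Animation: 37.10
  Comedy: 12.12
  Horror: 36.17
  SciFi: 27.77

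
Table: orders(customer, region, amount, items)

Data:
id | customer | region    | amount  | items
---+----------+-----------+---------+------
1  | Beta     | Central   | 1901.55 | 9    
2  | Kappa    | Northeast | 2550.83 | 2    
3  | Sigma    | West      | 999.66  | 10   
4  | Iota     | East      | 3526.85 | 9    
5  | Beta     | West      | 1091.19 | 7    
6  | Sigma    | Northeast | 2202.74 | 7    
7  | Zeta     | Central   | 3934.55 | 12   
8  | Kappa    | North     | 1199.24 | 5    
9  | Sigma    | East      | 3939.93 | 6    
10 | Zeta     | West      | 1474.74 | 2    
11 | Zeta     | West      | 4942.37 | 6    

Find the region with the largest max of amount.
SELECT region, MAX(amount) as val
FROM orders
GROUP BY region
ORDER BY val DESC
LIMIT 1

Result: West with max(amount) = 4942.37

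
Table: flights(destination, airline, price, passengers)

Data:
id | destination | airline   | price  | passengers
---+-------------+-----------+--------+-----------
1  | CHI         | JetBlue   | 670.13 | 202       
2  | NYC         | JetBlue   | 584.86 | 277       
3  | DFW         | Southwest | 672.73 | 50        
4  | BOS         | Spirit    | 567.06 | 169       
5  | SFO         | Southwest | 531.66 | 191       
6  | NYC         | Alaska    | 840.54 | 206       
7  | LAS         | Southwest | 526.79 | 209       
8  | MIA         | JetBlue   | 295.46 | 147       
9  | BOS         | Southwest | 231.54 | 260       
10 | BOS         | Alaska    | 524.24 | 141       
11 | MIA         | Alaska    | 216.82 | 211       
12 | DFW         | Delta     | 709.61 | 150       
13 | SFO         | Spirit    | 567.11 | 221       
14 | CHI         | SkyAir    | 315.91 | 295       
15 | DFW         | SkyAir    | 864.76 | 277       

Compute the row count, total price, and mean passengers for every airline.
SELECT airline,
       COUNT(*) as cnt,
       SUM(price) as total_price,
       AVG(passengers) as avg_passengers
FROM flights
GROUP BY airline

Result:
  Alaska: 3 records, 1581.60 total price, 186.00 avg passengers
  Delta: 1 records, 709.61 total price, 150.00 avg passengers
  JetBlue: 3 records, 1550.45 total price, 208.67 avg passengers
  SkyAir: 2 records, 1180.67 total price, 286.00 avg passengers
  Southwest: 4 records, 1962.72 total price, 177.50 avg passengers
  Spirit: 2 records, 1134.17 total price, 195.00 avg passengers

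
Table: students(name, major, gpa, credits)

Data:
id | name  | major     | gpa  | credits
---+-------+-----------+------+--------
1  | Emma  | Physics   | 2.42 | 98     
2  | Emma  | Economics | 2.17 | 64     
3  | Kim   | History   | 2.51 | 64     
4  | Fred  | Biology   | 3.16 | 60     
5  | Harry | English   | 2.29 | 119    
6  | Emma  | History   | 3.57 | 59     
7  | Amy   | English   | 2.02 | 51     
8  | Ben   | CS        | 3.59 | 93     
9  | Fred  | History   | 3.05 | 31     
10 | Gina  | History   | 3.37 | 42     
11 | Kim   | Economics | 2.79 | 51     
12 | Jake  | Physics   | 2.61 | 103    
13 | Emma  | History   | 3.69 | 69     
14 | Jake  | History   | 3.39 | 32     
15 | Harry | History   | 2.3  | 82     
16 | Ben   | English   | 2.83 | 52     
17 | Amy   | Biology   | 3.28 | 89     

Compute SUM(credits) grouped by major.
SELECT major, SUM(credits) as result
FROM students
GROUP BY major

Result:
  Biology: 149
  CS: 93
  Economics: 115
  English: 222
  History: 379
  Physics: 201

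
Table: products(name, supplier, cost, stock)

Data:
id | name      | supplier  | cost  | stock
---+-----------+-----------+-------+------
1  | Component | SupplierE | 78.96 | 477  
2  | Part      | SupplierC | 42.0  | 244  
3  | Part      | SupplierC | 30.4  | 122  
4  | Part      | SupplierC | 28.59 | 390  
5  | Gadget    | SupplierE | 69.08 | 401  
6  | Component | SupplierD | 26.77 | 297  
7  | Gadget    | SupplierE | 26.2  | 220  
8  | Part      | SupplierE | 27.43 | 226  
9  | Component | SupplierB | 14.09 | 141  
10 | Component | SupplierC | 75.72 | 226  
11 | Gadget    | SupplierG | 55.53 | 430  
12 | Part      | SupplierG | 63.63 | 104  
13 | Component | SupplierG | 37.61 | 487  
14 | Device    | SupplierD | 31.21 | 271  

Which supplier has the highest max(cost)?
SELECT supplier, MAX(cost) as val
FROM products
GROUP BY supplier
ORDER BY val DESC
LIMIT 1

Result: SupplierE with max(cost) = 78.96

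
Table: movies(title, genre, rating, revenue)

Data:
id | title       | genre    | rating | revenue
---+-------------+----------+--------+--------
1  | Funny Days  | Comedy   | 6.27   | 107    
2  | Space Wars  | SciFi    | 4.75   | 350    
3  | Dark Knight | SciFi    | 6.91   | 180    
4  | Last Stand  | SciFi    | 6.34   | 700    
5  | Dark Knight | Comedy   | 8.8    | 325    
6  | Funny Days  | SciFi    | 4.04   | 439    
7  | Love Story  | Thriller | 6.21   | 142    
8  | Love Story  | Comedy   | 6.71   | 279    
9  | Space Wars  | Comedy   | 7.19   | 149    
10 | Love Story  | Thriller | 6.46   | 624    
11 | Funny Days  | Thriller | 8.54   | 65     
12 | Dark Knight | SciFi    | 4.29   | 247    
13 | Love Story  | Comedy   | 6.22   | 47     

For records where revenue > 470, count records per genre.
SELECT genre, COUNT(*)
FROM movies
WHERE revenue > 470
GROUP BY genre

Note: WHERE filters rows before grouping.

Result:
  SciFi: 1
  Thriller: 1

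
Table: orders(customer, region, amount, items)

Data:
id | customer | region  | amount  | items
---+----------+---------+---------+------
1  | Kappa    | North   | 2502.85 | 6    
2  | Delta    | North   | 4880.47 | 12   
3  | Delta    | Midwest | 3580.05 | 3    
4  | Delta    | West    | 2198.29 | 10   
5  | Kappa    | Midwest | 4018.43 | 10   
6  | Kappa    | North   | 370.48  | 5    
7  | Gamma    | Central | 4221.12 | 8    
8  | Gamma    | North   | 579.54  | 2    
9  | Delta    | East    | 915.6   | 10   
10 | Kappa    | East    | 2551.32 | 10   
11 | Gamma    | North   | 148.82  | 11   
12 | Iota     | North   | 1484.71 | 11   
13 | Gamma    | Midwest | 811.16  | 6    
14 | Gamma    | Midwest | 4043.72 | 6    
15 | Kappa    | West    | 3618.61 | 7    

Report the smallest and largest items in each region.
SELECT region, MIN(items), MAX(items)
FROM orders
GROUP BY region

Result:
  Central: min=8, max=8
  East: min=10, max=10
  Midwest: min=3, max=10
  North: min=2, max=12
  West: min=7, max=10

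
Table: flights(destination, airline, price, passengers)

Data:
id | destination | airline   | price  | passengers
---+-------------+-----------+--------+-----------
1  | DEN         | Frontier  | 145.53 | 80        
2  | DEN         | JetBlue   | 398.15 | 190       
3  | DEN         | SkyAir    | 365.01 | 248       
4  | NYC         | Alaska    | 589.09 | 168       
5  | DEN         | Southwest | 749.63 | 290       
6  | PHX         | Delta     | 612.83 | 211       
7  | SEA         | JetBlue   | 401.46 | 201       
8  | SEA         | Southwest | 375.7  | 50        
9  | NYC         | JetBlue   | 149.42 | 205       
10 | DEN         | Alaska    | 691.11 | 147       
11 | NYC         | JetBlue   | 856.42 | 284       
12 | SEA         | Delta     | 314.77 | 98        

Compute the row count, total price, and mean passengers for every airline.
SELECT airline,
       COUNT(*) as cnt,
       SUM(price) as total_price,
       AVG(passengers) as avg_passengers
FROM flights
GROUP BY airline

Result:
  Alaska: 2 records, 1280.20 total price, 157.50 avg passengers
  Delta: 2 records, 927.60 total price, 154.50 avg passengers
  Frontier: 1 records, 145.53 total price, 80.00 avg passengers
  JetBlue: 4 records, 1805.45 total price, 220.00 avg passengers
  SkyAir: 1 records, 365.01 total price, 248.00 avg passengers
  Southwest: 2 records, 1125.33 total price, 170.00 avg passengers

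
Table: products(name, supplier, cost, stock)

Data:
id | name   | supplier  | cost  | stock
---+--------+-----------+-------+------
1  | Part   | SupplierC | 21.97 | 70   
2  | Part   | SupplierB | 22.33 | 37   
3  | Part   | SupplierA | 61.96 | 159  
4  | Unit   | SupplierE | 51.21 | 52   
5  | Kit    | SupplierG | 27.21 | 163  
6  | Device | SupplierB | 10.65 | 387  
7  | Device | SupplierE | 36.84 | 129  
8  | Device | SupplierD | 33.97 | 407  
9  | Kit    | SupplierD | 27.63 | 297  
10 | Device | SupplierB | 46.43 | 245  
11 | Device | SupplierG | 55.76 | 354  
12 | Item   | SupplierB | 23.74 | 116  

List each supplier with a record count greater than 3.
SELECT supplier, COUNT(*) as cnt
FROM products
GROUP BY supplier
HAVING COUNT(*) > 3

Result:
  SupplierB: 4

Note: HAVING filters groups after aggregation, WHERE filters rows before.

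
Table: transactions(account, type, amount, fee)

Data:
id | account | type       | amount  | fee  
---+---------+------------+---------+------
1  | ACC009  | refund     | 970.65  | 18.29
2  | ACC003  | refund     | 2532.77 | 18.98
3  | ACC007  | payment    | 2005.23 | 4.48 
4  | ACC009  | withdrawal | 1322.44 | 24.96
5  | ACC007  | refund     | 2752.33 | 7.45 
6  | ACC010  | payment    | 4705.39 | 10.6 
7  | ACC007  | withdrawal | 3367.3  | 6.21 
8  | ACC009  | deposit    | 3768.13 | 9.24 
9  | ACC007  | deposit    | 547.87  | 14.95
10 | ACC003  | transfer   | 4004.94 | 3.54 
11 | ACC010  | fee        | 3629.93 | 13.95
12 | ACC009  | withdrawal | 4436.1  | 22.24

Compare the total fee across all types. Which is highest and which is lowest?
SELECT type, SUM(fee)
FROM transactions
GROUP BY type
ORDER BY SUM(fee)

All groups:
  transfer: 3.54
  fee: 13.95
  payment: 15.08
  deposit: 24.19
  refund: 44.72
  withdrawal: 53.41

Highest: withdrawal (53.41)
Lowest: transfer (3.54)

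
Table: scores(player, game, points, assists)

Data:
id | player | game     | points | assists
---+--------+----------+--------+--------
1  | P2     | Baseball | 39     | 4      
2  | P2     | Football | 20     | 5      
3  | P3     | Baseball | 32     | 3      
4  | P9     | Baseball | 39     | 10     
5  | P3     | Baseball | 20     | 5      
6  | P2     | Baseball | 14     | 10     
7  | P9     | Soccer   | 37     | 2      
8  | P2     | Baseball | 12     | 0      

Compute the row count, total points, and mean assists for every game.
SELECT game,
       COUNT(*) as cnt,
       SUM(points) as total_points,
       AVG(assists) as avg_assists
FROM scores
GROUP BY game

Result:
  Baseball: 6 records, 156 total points, 5.33 avg assists
  Football: 1 records, 20 total points, 5.00 avg assists
  Soccer: 1 records, 37 total points, 2.00 avg assists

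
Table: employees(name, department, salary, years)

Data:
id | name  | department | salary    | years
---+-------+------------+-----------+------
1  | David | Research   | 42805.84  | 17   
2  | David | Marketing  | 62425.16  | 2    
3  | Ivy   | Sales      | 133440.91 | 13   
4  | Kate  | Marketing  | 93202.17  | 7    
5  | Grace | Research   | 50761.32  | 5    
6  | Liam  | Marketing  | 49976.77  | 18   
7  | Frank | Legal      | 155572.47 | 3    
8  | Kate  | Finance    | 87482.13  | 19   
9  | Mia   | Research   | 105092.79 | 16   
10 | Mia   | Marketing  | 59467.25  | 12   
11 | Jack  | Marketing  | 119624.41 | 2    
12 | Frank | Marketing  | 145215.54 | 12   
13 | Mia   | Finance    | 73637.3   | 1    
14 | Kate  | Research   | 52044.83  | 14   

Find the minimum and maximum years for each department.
SELECT department, MIN(years), MAX(years)
FROM employees
GROUP BY department

Result:
  Finance: min=1, max=19
  Legal: min=3, max=3
  Marketing: min=2, max=18
  Research: min=5, max=17
  Sales: min=13, max=13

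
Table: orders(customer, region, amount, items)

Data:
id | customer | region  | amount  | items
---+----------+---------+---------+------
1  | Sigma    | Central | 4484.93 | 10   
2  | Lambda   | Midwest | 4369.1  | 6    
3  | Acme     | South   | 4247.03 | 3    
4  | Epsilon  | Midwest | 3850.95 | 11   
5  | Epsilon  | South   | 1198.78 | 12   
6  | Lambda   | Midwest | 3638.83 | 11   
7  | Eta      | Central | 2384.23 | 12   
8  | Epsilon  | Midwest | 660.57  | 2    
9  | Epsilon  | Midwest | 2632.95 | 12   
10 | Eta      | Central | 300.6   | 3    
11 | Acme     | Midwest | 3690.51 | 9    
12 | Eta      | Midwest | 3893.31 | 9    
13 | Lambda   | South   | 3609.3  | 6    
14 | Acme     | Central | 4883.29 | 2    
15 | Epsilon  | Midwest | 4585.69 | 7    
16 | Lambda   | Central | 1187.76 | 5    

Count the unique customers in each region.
SELECT region, COUNT(DISTINCT customer)
FROM orders
GROUP BY region

Result:
  Central: 4 distinct
  Midwest: 4 distinct
  South: 3 distinct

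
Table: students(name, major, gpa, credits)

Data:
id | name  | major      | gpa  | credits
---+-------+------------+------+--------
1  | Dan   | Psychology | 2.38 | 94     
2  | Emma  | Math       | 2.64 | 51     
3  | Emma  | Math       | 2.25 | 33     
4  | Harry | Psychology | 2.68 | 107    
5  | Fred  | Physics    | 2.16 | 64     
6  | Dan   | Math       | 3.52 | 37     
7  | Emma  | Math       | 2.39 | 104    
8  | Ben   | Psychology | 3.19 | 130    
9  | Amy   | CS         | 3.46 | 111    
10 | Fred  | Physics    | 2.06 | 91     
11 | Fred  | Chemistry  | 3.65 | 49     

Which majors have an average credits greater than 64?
SELECT major, AVG(credits)
FROM students
GROUP BY major
HAVING AVG(credits) > 64

Result:
  CS: avg=111.00
  Physics: avg=77.50
  Psychology: avg=110.33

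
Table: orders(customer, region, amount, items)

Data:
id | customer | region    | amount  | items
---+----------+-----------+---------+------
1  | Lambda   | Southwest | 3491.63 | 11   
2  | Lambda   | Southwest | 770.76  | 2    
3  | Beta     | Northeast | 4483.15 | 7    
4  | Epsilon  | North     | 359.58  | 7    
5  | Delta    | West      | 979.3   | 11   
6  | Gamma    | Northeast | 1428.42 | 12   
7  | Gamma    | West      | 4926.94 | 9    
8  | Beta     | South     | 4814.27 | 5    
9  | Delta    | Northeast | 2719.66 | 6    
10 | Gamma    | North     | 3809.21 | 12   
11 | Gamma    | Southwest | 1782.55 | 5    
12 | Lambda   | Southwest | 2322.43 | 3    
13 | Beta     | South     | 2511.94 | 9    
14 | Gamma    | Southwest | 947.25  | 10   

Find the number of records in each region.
SELECT region, COUNT(*) as count
FROM orders
GROUP BY region

Result:
  North: 2
  Northeast: 3
  South: 2
  Southwest: 5
  West: 2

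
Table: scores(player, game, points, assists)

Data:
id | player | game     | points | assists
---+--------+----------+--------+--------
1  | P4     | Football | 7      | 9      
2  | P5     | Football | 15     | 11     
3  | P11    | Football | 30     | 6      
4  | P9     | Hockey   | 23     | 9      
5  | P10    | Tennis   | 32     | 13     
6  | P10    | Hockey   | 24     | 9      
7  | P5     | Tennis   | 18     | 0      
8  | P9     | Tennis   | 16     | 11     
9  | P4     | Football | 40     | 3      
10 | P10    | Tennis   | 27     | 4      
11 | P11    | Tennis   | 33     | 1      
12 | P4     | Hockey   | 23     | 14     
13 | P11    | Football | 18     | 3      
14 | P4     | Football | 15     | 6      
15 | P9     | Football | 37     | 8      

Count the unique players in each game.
SELECT game, COUNT(DISTINCT player)
FROM scores
GROUP BY game

Result:
  Football: 4 distinct
  Hockey: 3 distinct
  Tennis: 4 distinct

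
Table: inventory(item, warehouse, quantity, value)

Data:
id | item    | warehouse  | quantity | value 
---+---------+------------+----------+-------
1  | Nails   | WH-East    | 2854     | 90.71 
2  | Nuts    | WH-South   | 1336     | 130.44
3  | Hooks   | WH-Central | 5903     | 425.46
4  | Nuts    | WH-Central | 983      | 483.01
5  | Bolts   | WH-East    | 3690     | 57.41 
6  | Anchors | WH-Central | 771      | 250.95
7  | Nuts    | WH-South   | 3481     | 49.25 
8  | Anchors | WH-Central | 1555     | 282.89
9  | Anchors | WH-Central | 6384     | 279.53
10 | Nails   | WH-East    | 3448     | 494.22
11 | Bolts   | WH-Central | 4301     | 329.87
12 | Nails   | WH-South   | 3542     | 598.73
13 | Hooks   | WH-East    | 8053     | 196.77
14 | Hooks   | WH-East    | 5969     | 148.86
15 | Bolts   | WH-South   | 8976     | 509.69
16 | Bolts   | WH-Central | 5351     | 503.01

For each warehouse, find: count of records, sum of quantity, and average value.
SELECT warehouse,
       COUNT(*) as cnt,
       SUM(quantity) as total_quantity,
       AVG(value) as avg_value
FROM inventory
GROUP BY warehouse

Result:
  WH-Central: 7 records, 25248 total quantity, 364.96 avg value
  WH-East: 5 records, 24014 total quantity, 197.59 avg value
  WH-South: 4 records, 17335 total quantity, 322.03 avg value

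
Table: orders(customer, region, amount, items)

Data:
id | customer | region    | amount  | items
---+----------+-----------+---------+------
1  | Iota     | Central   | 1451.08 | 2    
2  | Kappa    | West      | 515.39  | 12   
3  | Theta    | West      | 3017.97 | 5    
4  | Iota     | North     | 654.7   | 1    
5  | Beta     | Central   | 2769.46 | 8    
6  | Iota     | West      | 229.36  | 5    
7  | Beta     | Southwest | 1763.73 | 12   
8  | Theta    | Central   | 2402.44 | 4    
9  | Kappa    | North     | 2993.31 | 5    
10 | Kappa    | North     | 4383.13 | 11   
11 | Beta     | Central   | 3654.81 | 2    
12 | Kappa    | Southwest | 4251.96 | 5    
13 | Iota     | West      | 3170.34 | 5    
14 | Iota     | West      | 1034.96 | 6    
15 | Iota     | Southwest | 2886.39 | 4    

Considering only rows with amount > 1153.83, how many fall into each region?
SELECT region, COUNT(*)
FROM orders
WHERE amount > 1153.83
GROUP BY region

Note: WHERE filters rows before grouping.

Result:
  Central: 4
  North: 2
  Southwest: 3
  West: 2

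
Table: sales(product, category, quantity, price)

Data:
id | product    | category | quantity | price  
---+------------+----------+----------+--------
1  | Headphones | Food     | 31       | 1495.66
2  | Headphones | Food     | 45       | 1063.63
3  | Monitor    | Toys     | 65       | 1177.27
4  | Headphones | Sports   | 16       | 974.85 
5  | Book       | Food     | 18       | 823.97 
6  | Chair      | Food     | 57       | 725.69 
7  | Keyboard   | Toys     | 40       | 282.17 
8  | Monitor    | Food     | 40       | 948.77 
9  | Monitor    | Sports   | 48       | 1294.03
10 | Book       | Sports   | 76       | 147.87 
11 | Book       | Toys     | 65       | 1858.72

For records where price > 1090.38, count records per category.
SELECT category, COUNT(*)
FROM sales
WHERE price > 1090.38
GROUP BY category

Note: WHERE filters rows before grouping.

Result:
  Food: 1
  Sports: 1
  Toys: 2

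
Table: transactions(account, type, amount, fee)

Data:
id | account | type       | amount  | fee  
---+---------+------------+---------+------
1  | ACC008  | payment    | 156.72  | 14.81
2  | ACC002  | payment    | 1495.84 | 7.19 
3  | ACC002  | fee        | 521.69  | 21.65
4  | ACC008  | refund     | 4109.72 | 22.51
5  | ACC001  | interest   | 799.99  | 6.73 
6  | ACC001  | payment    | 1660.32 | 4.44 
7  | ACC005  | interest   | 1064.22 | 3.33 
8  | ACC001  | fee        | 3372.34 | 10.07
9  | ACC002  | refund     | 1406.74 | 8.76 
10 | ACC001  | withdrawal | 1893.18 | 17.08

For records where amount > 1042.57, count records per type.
SELECT type, COUNT(*)
FROM transactions
WHERE amount > 1042.57
GROUP BY type

Note: WHERE filters rows before grouping.

Result:
  fee: 1
  interest: 1
  payment: 2
  refund: 2
  withdrawal: 1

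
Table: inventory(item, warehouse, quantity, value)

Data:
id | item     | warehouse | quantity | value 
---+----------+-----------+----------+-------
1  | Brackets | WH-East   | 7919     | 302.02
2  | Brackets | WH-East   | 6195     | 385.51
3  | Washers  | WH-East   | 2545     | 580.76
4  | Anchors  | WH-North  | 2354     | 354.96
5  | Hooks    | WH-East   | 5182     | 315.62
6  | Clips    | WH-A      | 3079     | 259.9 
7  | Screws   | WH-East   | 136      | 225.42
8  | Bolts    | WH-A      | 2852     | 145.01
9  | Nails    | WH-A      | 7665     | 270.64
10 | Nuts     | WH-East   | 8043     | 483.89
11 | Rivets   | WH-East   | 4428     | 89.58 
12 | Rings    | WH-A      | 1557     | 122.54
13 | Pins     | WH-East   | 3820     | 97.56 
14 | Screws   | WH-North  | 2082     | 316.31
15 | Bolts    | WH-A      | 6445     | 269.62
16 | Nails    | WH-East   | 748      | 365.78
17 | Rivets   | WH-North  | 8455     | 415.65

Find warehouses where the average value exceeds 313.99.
SELECT warehouse, AVG(value)
FROM inventory
GROUP BY warehouse
HAVING AVG(value) > 313.99

Result:
  WH-East: avg=316.24
  WH-North: avg=362.31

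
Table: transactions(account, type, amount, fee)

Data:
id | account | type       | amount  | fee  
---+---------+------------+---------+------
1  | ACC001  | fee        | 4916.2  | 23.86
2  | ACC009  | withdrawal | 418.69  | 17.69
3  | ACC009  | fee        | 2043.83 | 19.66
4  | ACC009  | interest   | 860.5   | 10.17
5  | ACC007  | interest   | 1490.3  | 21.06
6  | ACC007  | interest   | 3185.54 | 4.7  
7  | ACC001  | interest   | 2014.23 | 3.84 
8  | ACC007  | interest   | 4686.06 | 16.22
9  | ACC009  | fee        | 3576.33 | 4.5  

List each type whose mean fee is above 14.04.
SELECT type, AVG(fee)
FROM transactions
GROUP BY type
HAVING AVG(fee) > 14.04

Result:
  fee: avg=16.01
  withdrawal: avg=17.69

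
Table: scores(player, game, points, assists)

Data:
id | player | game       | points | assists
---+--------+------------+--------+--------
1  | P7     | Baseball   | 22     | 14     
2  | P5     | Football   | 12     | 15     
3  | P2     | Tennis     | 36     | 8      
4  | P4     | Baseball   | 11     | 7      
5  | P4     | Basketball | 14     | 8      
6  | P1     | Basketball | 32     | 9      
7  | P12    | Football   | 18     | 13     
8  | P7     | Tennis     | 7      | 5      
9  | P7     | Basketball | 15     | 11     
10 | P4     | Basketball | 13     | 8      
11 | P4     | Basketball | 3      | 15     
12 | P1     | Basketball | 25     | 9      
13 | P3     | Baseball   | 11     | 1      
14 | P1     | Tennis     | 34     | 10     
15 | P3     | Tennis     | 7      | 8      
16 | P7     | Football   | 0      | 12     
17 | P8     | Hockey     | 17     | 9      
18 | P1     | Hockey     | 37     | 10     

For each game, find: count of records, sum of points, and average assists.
SELECT game,
       COUNT(*) as cnt,
       SUM(points) as total_points,
       AVG(assists) as avg_assists
FROM scores
GROUP BY game

Result:
  Baseball: 3 records, 44 total points, 7.33 avg assists
  Basketball: 6 records, 102 total points, 10.00 avg assists
  Football: 3 records, 30 total points, 13.33 avg assists
  Hockey: 2 records, 54 total points, 9.50 avg assists
  Tennis: 4 records, 84 total points, 7.75 avg assists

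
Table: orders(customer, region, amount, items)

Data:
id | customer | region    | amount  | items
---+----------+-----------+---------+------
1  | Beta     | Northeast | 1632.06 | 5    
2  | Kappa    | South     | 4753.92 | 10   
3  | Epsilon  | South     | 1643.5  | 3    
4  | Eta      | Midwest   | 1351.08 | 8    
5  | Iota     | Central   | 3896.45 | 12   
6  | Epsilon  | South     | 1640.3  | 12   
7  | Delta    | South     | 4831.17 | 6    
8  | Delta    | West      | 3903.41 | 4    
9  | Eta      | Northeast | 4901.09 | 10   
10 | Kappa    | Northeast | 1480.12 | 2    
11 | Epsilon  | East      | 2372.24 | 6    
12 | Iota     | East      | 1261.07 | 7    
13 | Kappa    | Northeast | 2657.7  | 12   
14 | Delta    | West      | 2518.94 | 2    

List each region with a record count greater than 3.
SELECT region, COUNT(*) as cnt
FROM orders
GROUP BY region
HAVING COUNT(*) > 3

Result:
  Northeast: 4
  South: 4

Note: HAVING filters groups after aggregation, WHERE filters rows before.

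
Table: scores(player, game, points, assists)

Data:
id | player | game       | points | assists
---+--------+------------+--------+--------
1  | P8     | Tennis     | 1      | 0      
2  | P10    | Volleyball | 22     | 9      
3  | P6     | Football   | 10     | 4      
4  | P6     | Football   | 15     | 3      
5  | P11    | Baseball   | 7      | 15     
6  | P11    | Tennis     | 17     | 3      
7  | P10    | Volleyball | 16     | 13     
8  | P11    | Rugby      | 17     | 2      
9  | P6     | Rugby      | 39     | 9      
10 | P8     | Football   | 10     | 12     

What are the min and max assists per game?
SELECT game, MIN(assists), MAX(assists)
FROM scores
GROUP BY game

Result:
  Baseball: min=15, max=15
  Football: min=3, max=12
  Rugby: min=2, max=9
  Tennis: min=0, max=3
  Volleyball: min=9, max=13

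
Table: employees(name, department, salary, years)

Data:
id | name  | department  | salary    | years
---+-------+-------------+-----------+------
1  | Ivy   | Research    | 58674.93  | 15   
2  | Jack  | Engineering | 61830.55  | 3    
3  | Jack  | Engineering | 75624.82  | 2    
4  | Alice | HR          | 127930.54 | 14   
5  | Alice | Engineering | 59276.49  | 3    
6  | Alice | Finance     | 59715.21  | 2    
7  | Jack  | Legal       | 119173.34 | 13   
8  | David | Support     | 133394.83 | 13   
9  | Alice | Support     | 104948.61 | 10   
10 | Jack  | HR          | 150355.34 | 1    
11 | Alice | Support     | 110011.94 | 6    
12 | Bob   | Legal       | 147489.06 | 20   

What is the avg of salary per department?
SELECT department, AVG(salary) as result
FROM employees
GROUP BY department

Result:
  Engineering: 65577.29
  Finance: 59715.21
  HR: 139142.94
  Legal: 133331.20
  Research: 58674.93
  Support: 116118.46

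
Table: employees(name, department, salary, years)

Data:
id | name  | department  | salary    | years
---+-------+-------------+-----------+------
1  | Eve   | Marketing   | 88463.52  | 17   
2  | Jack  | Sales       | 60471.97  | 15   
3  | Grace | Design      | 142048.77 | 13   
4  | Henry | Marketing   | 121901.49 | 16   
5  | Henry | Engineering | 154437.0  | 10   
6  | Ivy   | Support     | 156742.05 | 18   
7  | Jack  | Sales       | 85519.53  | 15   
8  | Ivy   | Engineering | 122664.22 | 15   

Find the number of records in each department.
SELECT department, COUNT(*) as count
FROM employees
GROUP BY department

Result:
  Design: 1
  Engineering: 2
  Marketing: 2
  Sales: 2
  Support: 1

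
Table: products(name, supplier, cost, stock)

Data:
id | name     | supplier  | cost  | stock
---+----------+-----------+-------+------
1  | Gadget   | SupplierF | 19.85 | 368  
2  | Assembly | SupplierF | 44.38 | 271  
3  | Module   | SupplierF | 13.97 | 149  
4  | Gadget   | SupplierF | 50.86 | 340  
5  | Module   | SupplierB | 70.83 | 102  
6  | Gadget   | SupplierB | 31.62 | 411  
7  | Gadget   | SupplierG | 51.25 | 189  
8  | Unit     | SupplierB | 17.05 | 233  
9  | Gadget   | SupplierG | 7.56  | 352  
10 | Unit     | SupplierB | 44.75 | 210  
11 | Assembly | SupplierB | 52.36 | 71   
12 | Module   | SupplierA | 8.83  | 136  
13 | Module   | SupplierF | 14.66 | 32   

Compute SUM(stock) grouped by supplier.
SELECT supplier, SUM(stock) as result
FROM products
GROUP BY supplier

Result:
  SupplierA: 136
  SupplierB: 1027
  SupplierF: 1160
  SupplierG: 541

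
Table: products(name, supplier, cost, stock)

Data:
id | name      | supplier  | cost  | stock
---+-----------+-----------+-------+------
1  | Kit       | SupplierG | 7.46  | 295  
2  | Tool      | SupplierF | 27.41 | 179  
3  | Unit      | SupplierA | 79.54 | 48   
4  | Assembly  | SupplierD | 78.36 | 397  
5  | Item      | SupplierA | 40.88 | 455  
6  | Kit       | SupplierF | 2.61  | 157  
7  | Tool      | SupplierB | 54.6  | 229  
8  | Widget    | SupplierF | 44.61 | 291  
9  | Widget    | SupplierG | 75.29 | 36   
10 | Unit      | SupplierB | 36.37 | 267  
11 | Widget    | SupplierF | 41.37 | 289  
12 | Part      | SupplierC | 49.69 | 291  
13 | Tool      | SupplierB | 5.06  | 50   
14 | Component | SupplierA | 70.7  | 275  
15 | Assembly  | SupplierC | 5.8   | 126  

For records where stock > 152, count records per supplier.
SELECT supplier, COUNT(*)
FROM products
WHERE stock > 152
GROUP BY supplier

Note: WHERE filters rows before grouping.

Result:
  SupplierA: 2
  SupplierB: 2
  SupplierC: 1
  SupplierD: 1
  SupplierF: 4
  SupplierG: 1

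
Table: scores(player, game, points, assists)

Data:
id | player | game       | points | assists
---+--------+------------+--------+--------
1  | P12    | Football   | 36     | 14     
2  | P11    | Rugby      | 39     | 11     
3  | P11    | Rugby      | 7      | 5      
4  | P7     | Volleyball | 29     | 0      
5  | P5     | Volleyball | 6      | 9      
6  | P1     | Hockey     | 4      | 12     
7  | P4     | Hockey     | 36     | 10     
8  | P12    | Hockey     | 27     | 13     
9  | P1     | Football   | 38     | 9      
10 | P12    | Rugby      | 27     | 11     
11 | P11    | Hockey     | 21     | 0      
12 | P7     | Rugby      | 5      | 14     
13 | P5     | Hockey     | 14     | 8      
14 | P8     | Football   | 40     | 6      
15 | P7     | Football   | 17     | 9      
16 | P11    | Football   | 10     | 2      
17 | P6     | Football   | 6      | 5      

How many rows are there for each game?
SELECT game, COUNT(*) as count
FROM scores
GROUP BY game

Result:
  Football: 6
  Hockey: 5
  Rugby: 4
  Volleyball: 2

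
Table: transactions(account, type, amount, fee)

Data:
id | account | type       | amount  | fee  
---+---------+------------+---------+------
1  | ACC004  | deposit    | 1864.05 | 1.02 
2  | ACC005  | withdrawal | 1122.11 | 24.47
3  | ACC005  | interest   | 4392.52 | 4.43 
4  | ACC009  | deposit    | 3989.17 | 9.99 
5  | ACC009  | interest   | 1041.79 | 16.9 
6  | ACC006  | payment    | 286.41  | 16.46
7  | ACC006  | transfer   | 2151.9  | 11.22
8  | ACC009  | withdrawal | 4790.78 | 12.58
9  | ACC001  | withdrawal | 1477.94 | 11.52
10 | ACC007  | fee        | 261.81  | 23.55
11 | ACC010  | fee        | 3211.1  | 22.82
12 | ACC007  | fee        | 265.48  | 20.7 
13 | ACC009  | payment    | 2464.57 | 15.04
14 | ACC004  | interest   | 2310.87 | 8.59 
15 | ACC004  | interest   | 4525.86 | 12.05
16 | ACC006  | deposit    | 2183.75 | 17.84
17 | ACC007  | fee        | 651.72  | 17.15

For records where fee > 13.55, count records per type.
SELECT type, COUNT(*)
FROM transactions
WHERE fee > 13.55
GROUP BY type

Note: WHERE filters rows before grouping.

Result:
  deposit: 1
  fee: 4
  interest: 1
  payment: 2
  withdrawal: 1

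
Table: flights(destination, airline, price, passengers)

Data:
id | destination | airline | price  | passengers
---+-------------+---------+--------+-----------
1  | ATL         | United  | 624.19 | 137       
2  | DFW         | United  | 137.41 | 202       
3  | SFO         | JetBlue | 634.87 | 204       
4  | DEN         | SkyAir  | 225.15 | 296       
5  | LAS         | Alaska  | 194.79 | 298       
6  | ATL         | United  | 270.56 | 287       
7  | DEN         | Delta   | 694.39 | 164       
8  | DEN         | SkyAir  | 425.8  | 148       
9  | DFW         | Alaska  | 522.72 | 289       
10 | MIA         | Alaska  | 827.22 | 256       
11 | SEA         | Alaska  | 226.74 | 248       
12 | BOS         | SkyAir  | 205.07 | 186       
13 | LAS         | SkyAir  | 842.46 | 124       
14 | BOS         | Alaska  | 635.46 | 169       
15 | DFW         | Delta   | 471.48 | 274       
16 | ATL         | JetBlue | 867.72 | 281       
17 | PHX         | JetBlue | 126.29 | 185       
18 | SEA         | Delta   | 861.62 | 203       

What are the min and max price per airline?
SELECT airline, MIN(price), MAX(price)
FROM flights
GROUP BY airline

Result:
  Alaska: min=194.79, max=827.22
  Delta: min=471.48, max=861.62
  JetBlue: min=126.29, max=867.72
  SkyAir: min=205.07, max=842.46
  United: min=137.41, max=624.19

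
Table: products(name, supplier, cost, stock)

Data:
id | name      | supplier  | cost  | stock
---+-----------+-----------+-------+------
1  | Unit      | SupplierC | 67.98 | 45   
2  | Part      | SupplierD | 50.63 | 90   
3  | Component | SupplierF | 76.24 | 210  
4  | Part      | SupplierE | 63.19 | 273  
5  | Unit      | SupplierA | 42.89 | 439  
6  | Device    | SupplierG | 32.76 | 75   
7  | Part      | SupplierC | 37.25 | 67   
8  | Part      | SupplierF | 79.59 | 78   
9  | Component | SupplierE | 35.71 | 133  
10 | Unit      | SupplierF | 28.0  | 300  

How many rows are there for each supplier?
SELECT supplier, COUNT(*) as count
FROM products
GROUP BY supplier

Result:
  SupplierA: 1
  SupplierC: 2
  SupplierD: 1
  SupplierE: 2
  SupplierF: 3
  SupplierG: 1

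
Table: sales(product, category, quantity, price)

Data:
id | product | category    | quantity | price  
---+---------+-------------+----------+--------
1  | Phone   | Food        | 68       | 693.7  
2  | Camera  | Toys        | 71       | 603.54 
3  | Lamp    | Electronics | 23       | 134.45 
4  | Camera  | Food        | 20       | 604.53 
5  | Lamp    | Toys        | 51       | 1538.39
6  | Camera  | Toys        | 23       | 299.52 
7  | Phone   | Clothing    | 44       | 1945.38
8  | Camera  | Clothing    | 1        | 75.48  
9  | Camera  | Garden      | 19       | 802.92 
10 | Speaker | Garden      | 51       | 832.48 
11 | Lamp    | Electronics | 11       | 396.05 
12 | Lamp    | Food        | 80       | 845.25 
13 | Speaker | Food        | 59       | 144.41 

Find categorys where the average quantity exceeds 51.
SELECT category, AVG(quantity)
FROM sales
GROUP BY category
HAVING AVG(quantity) > 51

Result:
  Food: avg=56.75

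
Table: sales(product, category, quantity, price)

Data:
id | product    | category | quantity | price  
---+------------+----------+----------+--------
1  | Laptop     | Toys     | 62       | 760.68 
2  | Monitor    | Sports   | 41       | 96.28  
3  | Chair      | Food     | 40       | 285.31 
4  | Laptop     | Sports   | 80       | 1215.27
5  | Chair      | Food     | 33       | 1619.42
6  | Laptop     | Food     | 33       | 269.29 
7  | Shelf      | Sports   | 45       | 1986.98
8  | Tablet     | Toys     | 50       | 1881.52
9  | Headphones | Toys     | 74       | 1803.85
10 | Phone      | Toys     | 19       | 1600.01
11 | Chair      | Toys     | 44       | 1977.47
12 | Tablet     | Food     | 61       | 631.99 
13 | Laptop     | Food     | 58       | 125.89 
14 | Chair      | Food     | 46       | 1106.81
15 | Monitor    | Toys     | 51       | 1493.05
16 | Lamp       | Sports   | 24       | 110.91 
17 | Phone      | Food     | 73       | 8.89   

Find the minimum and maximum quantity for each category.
SELECT category, MIN(quantity), MAX(quantity)
FROM sales
GROUP BY category

Result:
  Food: min=33, max=73
  Sports: min=24, max=80
  Toys: min=19, max=74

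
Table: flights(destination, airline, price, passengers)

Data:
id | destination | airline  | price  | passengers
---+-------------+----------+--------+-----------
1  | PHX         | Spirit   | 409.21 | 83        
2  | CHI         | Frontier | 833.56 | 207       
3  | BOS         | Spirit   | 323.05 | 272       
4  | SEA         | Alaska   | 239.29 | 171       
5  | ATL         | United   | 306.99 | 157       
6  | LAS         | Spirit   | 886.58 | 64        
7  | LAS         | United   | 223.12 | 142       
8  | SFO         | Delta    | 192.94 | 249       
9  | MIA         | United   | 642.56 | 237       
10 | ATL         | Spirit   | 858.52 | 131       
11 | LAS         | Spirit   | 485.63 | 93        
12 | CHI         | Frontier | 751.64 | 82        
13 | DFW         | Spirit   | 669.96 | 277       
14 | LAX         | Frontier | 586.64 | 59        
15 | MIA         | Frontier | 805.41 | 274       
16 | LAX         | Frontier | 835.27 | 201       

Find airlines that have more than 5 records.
SELECT airline, COUNT(*) as cnt
FROM flights
GROUP BY airline
HAVING COUNT(*) > 5

Result:
  Spirit: 6

Note: HAVING filters groups after aggregation, WHERE filters rows before.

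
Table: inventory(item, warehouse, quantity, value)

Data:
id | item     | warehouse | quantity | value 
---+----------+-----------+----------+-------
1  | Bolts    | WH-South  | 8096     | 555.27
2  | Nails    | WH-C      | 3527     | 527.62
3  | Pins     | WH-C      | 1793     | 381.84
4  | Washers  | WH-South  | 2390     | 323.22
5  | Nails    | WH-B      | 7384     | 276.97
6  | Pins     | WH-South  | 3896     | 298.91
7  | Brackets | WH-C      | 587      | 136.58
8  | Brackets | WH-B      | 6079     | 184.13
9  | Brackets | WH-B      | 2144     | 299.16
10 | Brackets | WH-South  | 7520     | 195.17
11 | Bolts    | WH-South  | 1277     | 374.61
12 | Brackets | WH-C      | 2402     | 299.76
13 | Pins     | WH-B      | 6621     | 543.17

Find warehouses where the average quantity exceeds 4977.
SELECT warehouse, AVG(quantity)
FROM inventory
GROUP BY warehouse
HAVING AVG(quantity) > 4977

Result:
  WH-B: avg=5557.00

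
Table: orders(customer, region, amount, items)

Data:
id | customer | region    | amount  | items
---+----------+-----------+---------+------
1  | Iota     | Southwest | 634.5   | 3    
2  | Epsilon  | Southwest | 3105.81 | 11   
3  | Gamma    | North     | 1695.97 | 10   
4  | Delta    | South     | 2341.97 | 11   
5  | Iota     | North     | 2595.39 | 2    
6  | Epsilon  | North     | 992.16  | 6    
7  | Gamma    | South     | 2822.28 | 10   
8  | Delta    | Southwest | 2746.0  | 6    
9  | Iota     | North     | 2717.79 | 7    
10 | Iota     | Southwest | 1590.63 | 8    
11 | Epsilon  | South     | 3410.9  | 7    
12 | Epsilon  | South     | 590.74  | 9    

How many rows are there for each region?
SELECT region, COUNT(*) as count
FROM orders
GROUP BY region

Result:
  North: 4
  South: 4
  Southwest: 4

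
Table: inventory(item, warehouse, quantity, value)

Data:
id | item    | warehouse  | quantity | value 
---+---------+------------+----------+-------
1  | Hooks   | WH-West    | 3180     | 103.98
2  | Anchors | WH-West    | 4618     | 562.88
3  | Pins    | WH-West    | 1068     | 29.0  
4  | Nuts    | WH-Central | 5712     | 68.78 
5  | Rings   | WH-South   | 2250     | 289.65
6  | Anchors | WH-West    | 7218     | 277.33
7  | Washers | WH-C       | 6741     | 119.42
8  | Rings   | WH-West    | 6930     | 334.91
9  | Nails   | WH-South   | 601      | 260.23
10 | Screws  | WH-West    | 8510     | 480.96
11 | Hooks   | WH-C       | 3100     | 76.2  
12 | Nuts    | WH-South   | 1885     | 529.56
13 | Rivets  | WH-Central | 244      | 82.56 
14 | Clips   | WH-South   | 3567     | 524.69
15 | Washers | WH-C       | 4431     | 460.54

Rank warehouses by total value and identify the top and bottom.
SELECT warehouse, SUM(value)
FROM inventory
GROUP BY warehouse
ORDER BY SUM(value)

All groups:
  WH-Central: 151.34
  WH-C: 656.16
  WH-South: 1604.13
  WH-West: 1789.06

Highest: WH-West (1789.06)
Lowest: WH-Central (151.34)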